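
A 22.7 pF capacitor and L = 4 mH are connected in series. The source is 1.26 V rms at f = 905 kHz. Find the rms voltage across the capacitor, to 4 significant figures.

ω = 2πf = 5.686e+06 rad/s
X_L = ωL = 22750 Ω
X_C = 1/(ωC) = 7747 Ω
Net reactance X = X_L − X_C = 15000 Ω
Z = j15000 Ω
|Z| = √(0² + 15000²) = 15000 Ω
I = V/|Z| = 84.01 μA
V_C = I·|Z_C| = 8.401e-05 × 7747 = 0.6509 V

0.6509 V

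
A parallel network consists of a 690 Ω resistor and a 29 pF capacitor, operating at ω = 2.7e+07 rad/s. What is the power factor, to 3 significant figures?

X_C = 1/(ωC) = 1280 Ω
Parallel: admittances add. Y = 1/R + jωC
Y = (0.00145 + j0.000783) S
|Y| = 0.00165 S → |Z| = 1/|Y| = 607 Ω, ∠Z = −∠Y = -28.4°
cos φ = cos(-28.4°) = 0.880

0.880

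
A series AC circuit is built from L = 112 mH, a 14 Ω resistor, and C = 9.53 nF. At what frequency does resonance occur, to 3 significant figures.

4.87 kHz

ω₀ = 1/√(LC) = 1/√(0.112 × 9.53e-09) = 30610 rad/s
f₀ = ω₀/(2π) = 4.87 kHz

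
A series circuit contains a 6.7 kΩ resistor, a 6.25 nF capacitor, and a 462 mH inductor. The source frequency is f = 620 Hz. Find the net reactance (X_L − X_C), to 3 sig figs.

ω = 2πf = 3896 rad/s
X_L = ωL = 1800 Ω
X_C = 1/(ωC) = 41100 Ω
X = 1800 − 41100 = -39300 Ω

-39300 Ω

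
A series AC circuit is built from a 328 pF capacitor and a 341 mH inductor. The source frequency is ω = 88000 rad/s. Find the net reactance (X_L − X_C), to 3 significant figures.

-4640 Ω

X_L = ωL = 30000 Ω
X_C = 1/(ωC) = 34600 Ω
X = 30000 − 34600 = -4640 Ω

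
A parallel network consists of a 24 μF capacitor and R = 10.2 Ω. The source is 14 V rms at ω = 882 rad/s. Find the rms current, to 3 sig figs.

X_C = 1/(ωC) = 47.2 Ω
Parallel: admittances add. Y = 1/R + jωC
Y = (0.0980 + j0.0212) S
|Y| = 0.100 S → |Z| = 1/|Y| = 9.97 Ω, ∠Z = −∠Y = -12.2°
I = V/|Z| = 14/9.97 = 1.40 A

1.40 A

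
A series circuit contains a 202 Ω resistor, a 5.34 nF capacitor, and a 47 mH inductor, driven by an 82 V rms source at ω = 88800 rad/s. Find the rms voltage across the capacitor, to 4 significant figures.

X_L = ωL = 4174 Ω
X_C = 1/(ωC) = 2109 Ω
Net reactance X = X_L − X_C = 2065 Ω
Z = 202.0 + j2065 Ω
|Z| = √(202.0² + 2065²) = 2075 Ω
I = V/|Z| = 39.53 mA
V_C = I·|Z_C| = 0.03953 × 2109 = 83.35 V

83.35 V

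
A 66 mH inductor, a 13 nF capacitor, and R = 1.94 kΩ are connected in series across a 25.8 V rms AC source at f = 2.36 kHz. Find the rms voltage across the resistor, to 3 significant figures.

ω = 2πf = 14830 rad/s
X_L = ωL = 979 Ω
X_C = 1/(ωC) = 5190 Ω
Net reactance X = X_L − X_C = -4210 Ω
Z = 1940 − j4210 Ω
|Z| = √(1940² + 4210²) = 4630 Ω
I = V/|Z| = 5.57 mA
V_R = I·|Z_R| = 0.00557 × 1940 = 10.8 V

10.8 V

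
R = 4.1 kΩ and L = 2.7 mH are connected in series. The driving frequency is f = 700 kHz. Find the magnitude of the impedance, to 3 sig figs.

ω = 2πf = 4.398e+06 rad/s
X_L = ωL = 11900 Ω
Z = 4100 + j11900 Ω
|Z| = √(4100² + 11900²) = 12600 Ω

12600 Ω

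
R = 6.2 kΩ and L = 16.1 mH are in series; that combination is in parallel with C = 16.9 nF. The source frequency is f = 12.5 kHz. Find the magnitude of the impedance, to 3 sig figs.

766 Ω

ω = 2πf = 78540 rad/s
X_L = ωL = 1260 Ω
X_C = 1/(ωC) = 753 Ω
Branch 1 (R+jX_L): Z₁ = 6200 + j1260 Ω, |Z₁| = 6330 Ω
Branch 2 (−jX_C): Z₂ = −j753 Ω
Parallel: Z = Z₁Z₂/(Z₁+Z₂), |Z| = 766 Ω, ∠Z = -83.2°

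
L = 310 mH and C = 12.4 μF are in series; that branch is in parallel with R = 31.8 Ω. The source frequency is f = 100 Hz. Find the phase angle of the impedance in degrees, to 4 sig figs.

25.58°

ω = 2πf = 628.3 rad/s
X_L = ωL = 194.8 Ω
X_C = 1/(ωC) = 128.4 Ω
Branch 1: Z₁ = R = 31.80 Ω
Branch 2 (series LC): Z₂ = j(X_L − X_C) = j66.43 Ω
Parallel: Z = Z₁Z₂/(Z₁+Z₂), |Z| = 28.68 Ω, ∠Z = 25.58°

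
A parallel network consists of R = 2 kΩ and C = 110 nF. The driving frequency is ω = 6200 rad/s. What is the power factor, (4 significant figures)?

0.5913

X_C = 1/(ωC) = 1466 Ω
Parallel: admittances add. Y = 1/R + jωC
Y = (0.0005000 + j0.0006820) S
|Y| = 0.0008457 S → |Z| = 1/|Y| = 1183 Ω, ∠Z = −∠Y = -53.75°
cos φ = cos(-53.75°) = 0.5913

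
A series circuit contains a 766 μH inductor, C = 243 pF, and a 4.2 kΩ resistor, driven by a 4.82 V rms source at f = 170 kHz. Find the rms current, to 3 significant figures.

930 μA

ω = 2πf = 1.068e+06 rad/s
X_L = ωL = 818 Ω
X_C = 1/(ωC) = 3850 Ω
Net reactance X = X_L − X_C = -3030 Ω
Z = 4200 − j3030 Ω
|Z| = √(4200² + 3030²) = 5180 Ω
I = V/|Z| = 4.82/5180 = 930 μA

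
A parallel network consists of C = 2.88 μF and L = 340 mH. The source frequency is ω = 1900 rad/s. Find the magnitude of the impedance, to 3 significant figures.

255 Ω

X_L = ωL = 646 Ω
X_C = 1/(ωC) = 183 Ω
Parallel: admittances add. Y = 1/(jωL) + jωC
Y = (0 + j0.00392) S
|Y| = 0.00392 S → |Z| = 1/|Y| = 255 Ω, ∠Z = −∠Y = -90.0°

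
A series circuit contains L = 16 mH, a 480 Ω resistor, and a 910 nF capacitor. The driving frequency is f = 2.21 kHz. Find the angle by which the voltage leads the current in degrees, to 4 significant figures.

ω = 2πf = 13890 rad/s
X_L = ωL = 222.2 Ω
X_C = 1/(ωC) = 79.14 Ω
Net reactance X = X_L − X_C = 143.0 Ω
Z = 480.0 + j143.0 Ω
|Z| = √(480.0² + 143.0²) = 500.9 Ω
∠Z = arctan(143.0/480.0) = 16.59°

16.59°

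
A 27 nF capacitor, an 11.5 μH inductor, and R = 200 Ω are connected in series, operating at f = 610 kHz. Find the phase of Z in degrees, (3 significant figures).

9.76°

ω = 2πf = 3.833e+06 rad/s
X_L = ωL = 44.1 Ω
X_C = 1/(ωC) = 9.66 Ω
Net reactance X = X_L − X_C = 34.4 Ω
Z = 200 + j34.4 Ω
|Z| = √(200² + 34.4²) = 203 Ω
∠Z = arctan(34.4/200) = 9.76°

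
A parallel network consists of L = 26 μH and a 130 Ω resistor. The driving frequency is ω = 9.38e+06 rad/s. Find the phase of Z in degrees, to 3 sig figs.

28.1°

X_L = ωL = 244 Ω
Parallel: admittances add. Y = 1/R + 1/(jωL)
Y = (0.00769 − j0.00410) S
|Y| = 0.00872 S → |Z| = 1/|Y| = 115 Ω, ∠Z = −∠Y = 28.1°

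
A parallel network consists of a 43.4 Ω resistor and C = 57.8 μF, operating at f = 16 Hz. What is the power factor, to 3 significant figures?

0.970

ω = 2πf = 100.5 rad/s
X_C = 1/(ωC) = 172 Ω
Parallel: admittances add. Y = 1/R + jωC
Y = (0.0230 + j0.00581) S
|Y| = 0.0238 S → |Z| = 1/|Y| = 42.1 Ω, ∠Z = −∠Y = -14.2°
cos φ = cos(-14.2°) = 0.970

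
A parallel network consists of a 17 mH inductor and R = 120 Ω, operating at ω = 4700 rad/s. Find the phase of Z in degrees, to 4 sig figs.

X_L = ωL = 79.90 Ω
Parallel: admittances add. Y = 1/R + 1/(jωL)
Y = (0.008333 − j0.01252) S
|Y| = 0.01504 S → |Z| = 1/|Y| = 66.51 Ω, ∠Z = −∠Y = 56.34°

56.34°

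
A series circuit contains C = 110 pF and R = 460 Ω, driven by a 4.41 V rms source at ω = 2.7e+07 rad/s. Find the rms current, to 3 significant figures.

X_C = 1/(ωC) = 337 Ω
Z = 460 − j337 Ω
|Z| = √(460² + 337²) = 570 Ω
I = V/|Z| = 4.41/570 = 7.74 mA

7.74 mA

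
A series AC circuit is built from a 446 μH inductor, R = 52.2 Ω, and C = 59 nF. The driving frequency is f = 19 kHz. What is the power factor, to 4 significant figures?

0.5071

ω = 2πf = 119400 rad/s
X_L = ωL = 53.24 Ω
X_C = 1/(ωC) = 142.0 Ω
Net reactance X = X_L − X_C = -88.73 Ω
Z = 52.20 − j88.73 Ω
|Z| = √(52.20² + 88.73²) = 102.9 Ω
∠Z = arctan(-88.73/52.20) = -59.53°
cos φ = cos(-59.53°) = 0.5071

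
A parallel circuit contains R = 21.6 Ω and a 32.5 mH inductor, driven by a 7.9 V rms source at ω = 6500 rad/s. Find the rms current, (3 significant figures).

368 mA

X_L = ωL = 211 Ω
Parallel: admittances add. Y = 1/R + 1/(jωL)
Y = (0.0463 − j0.00473) S
|Y| = 0.0465 S → |Z| = 1/|Y| = 21.5 Ω, ∠Z = −∠Y = 5.84°
I = V/|Z| = 7.9/21.5 = 368 mA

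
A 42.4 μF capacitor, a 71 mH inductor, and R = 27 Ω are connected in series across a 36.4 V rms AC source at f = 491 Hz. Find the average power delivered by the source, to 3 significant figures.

788 mW

ω = 2πf = 3085 rad/s
X_L = ωL = 219 Ω
X_C = 1/(ωC) = 7.64 Ω
Net reactance X = X_L − X_C = 211 Ω
Z = 27.0 + j211 Ω
|Z| = √(27.0² + 211²) = 213 Ω
∠Z = arctan(211/27.0) = 82.7°
I = V/|Z| = 171 mA
P = VI cos φ = 36.4 × 0.171 × cos(82.7°) = 788 mW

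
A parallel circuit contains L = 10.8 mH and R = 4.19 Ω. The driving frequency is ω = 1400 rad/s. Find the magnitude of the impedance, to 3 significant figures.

X_L = ωL = 15.1 Ω
Parallel: admittances add. Y = 1/R + 1/(jωL)
Y = (0.239 − j0.0661) S
|Y| = 0.248 S → |Z| = 1/|Y| = 4.04 Ω, ∠Z = −∠Y = 15.5°

4.04 Ω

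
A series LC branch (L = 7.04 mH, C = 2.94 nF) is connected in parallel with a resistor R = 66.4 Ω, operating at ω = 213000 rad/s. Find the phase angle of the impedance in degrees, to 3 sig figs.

-34.3°

X_L = ωL = 1500 Ω
X_C = 1/(ωC) = 1600 Ω
Branch 1: Z₁ = R = 66.4 Ω
Branch 2 (series LC): Z₂ = j(X_L − X_C) = −j97.4 Ω
Parallel: Z = Z₁Z₂/(Z₁+Z₂), |Z| = 54.9 Ω, ∠Z = -34.3°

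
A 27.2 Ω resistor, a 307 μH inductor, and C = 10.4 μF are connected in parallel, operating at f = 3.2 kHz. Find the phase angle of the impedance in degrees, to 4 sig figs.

ω = 2πf = 20110 rad/s
X_L = ωL = 6.173 Ω
X_C = 1/(ωC) = 4.782 Ω
Parallel: admittances add. Y = 1/R + 1/(jωL) + jωC
Y = (0.03676 + j0.04710) S
|Y| = 0.05975 S → |Z| = 1/|Y| = 16.74 Ω, ∠Z = −∠Y = -52.02°

-52.02°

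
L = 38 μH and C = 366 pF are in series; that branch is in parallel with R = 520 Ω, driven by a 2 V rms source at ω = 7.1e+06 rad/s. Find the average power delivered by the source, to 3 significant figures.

7.69 mW

X_L = ωL = 270 Ω
X_C = 1/(ωC) = 385 Ω
Branch 1: Z₁ = R = 520 Ω
Branch 2 (series LC): Z₂ = j(X_L − X_C) = −j115 Ω
Parallel: Z = Z₁Z₂/(Z₁+Z₂), |Z| = 112 Ω, ∠Z = -77.5°
I = V/|Z| = 17.8 mA
P = VI cos φ = 2 × 0.0178 × cos(-77.5°) = 7.69 mW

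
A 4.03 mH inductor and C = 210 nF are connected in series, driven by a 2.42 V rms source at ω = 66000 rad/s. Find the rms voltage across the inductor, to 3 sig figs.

3.32 V

X_L = ωL = 266 Ω
X_C = 1/(ωC) = 72.2 Ω
Net reactance X = X_L − X_C = 194 Ω
Z = j194 Ω
|Z| = √(0² + 194²) = 194 Ω
I = V/|Z| = 12.5 mA
V_L = I·|Z_L| = 0.0125 × 266 = 3.32 V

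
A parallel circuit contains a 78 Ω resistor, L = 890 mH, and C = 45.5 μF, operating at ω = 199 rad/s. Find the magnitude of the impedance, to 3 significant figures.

X_L = ωL = 177 Ω
X_C = 1/(ωC) = 110 Ω
Parallel: admittances add. Y = 1/R + 1/(jωL) + jωC
Y = (0.0128 + j0.00341) S
|Y| = 0.0133 S → |Z| = 1/|Y| = 75.4 Ω, ∠Z = −∠Y = -14.9°

75.4 Ω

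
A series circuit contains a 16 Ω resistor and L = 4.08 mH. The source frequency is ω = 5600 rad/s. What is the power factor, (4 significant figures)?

0.5736

X_L = ωL = 22.85 Ω
Z = 16.00 + j22.85 Ω
|Z| = √(16.00² + 22.85²) = 27.89 Ω
∠Z = arctan(22.85/16.00) = 55.00°
cos φ = cos(55.00°) = 0.5736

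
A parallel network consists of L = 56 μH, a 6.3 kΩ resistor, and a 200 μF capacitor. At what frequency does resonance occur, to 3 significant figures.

ω₀ = 1/√(LC) = 1/√(5.6e-05 × 0.0002) = 9449 rad/s
f₀ = ω₀/(2π) = 1.50 kHz

1.50 kHz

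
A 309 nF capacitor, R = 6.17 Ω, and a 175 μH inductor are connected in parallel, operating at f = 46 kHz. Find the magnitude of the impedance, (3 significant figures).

ω = 2πf = 289000 rad/s
X_L = ωL = 50.6 Ω
X_C = 1/(ωC) = 11.2 Ω
Parallel: admittances add. Y = 1/R + 1/(jωL) + jωC
Y = (0.162 + j0.0695) S
|Y| = 0.176 S → |Z| = 1/|Y| = 5.67 Ω, ∠Z = −∠Y = -23.2°

5.67 Ω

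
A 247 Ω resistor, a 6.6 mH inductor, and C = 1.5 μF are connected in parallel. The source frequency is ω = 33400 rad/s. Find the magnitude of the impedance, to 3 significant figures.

21.9 Ω

X_L = ωL = 220 Ω
X_C = 1/(ωC) = 20.0 Ω
Parallel: admittances add. Y = 1/R + 1/(jωL) + jωC
Y = (0.00405 + j0.0456) S
|Y| = 0.0457 S → |Z| = 1/|Y| = 21.9 Ω, ∠Z = −∠Y = -84.9°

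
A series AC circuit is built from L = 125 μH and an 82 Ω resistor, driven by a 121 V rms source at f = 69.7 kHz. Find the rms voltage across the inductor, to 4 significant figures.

ω = 2πf = 437900 rad/s
X_L = ωL = 54.74 Ω
Z = 82.00 + j54.74 Ω
|Z| = √(82.00² + 54.74²) = 98.59 Ω
I = V/|Z| = 1.227 A
V_L = I·|Z_L| = 1.227 × 54.74 = 67.18 V

67.18 V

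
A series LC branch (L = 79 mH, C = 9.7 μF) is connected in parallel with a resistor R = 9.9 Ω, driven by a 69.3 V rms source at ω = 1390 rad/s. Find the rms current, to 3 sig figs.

X_L = ωL = 110 Ω
X_C = 1/(ωC) = 74.2 Ω
Branch 1: Z₁ = R = 9.90 Ω
Branch 2 (series LC): Z₂ = j(X_L − X_C) = j35.6 Ω
Parallel: Z = Z₁Z₂/(Z₁+Z₂), |Z| = 9.54 Ω, ∠Z = 15.5°
I = V/|Z| = 69.3/9.54 = 7.27 A

7.27 A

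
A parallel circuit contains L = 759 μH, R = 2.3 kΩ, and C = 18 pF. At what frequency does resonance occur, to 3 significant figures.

ω₀ = 1/√(LC) = 1/√(0.000759 × 1.8e-11) = 8.555e+06 rad/s
f₀ = ω₀/(2π) = 1.36 MHz

1.36 MHz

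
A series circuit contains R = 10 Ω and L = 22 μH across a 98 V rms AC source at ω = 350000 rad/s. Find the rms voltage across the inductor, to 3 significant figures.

X_L = ωL = 7.70 Ω
Z = 10.0 + j7.70 Ω
|Z| = √(10.0² + 7.70²) = 12.6 Ω
I = V/|Z| = 7.76 A
V_L = I·|Z_L| = 7.76 × 7.70 = 59.8 V

59.8 V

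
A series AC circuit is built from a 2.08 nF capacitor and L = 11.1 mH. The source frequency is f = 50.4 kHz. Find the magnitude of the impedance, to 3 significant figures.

2000 Ω

ω = 2πf = 316700 rad/s
X_L = ωL = 3520 Ω
X_C = 1/(ωC) = 1520 Ω
Net reactance X = X_L − X_C = 2000 Ω
Z = j2000 Ω
|Z| = √(0² + 2000²) = 2000 Ω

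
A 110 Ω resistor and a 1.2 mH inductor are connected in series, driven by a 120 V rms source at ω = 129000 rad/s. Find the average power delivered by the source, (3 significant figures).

43.9 W

X_L = ωL = 155 Ω
Z = 110 + j155 Ω
|Z| = √(110² + 155²) = 190 Ω
∠Z = arctan(155/110) = 54.6°
I = V/|Z| = 632 mA
P = VI cos φ = 120 × 0.632 × cos(54.6°) = 43.9 W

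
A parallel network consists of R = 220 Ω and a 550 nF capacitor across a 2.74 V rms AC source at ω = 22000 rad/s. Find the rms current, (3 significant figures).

35.4 mA

X_C = 1/(ωC) = 82.6 Ω
Parallel: admittances add. Y = 1/R + jωC
Y = (0.00455 + j0.0121) S
|Y| = 0.0129 S → |Z| = 1/|Y| = 77.4 Ω, ∠Z = −∠Y = -69.4°
I = V/|Z| = 2.74/77.4 = 35.4 mA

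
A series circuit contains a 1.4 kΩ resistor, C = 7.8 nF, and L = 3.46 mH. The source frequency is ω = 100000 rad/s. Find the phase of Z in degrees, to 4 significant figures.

-33.77°

X_L = ωL = 346.0 Ω
X_C = 1/(ωC) = 1282 Ω
Net reactance X = X_L − X_C = -936.1 Ω
Z = 1400 − j936.1 Ω
|Z| = √(1400² + 936.1²) = 1684 Ω
∠Z = arctan(-936.1/1400) = -33.77°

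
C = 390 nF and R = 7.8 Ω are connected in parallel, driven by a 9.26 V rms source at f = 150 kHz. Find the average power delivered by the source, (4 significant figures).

10.99 W

ω = 2πf = 942500 rad/s
X_C = 1/(ωC) = 2.721 Ω
Parallel: admittances add. Y = 1/R + jωC
Y = (0.1282 + j0.3676) S
|Y| = 0.3893 S → |Z| = 1/|Y| = 2.569 Ω, ∠Z = −∠Y = -70.77°
I = V/|Z| = 3.605 A
P = VI cos φ = 9.26 × 3.605 × cos(-70.77°) = 10.99 W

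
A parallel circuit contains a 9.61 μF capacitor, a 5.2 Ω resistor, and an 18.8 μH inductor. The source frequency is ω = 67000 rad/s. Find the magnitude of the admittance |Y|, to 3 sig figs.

X_L = ωL = 1.26 Ω
X_C = 1/(ωC) = 1.55 Ω
Parallel: admittances add. Y = 1/R + 1/(jωL) + jωC
Y = (0.192 − j0.150) S
|Y| = 0.244 S → |Z| = 1/|Y| = 4.10 Ω, ∠Z = −∠Y = 38.0°

244 mS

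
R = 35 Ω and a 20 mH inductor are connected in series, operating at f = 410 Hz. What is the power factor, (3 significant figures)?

ω = 2πf = 2576 rad/s
X_L = ωL = 51.5 Ω
Z = 35.0 + j51.5 Ω
|Z| = √(35.0² + 51.5²) = 62.3 Ω
∠Z = arctan(51.5/35.0) = 55.8°
cos φ = cos(55.8°) = 0.562

0.562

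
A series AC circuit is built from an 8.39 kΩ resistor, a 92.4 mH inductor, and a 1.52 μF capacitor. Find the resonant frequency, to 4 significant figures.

424.7 Hz

ω₀ = 1/√(LC) = 1/√(0.0924 × 1.52e-06) = 2668 rad/s
f₀ = ω₀/(2π) = 424.7 Hz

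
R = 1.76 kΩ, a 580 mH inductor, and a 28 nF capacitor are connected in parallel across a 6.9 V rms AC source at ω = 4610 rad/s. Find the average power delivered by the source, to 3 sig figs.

X_L = ωL = 2670 Ω
X_C = 1/(ωC) = 7750 Ω
Parallel: admittances add. Y = 1/R + 1/(jωL) + jωC
Y = (0.000568 − j0.000245) S
|Y| = 0.000619 S → |Z| = 1/|Y| = 1620 Ω, ∠Z = −∠Y = 23.3°
I = V/|Z| = 4.27 mA
P = VI cos φ = 6.9 × 0.00427 × cos(23.3°) = 27.1 mW

27.1 mW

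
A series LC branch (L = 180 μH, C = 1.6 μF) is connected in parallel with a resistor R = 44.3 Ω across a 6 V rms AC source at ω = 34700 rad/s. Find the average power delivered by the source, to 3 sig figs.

X_L = ωL = 6.25 Ω
X_C = 1/(ωC) = 18.0 Ω
Branch 1: Z₁ = R = 44.3 Ω
Branch 2 (series LC): Z₂ = j(X_L − X_C) = −j11.8 Ω
Parallel: Z = Z₁Z₂/(Z₁+Z₂), |Z| = 11.4 Ω, ∠Z = -75.1°
I = V/|Z| = 528 mA
P = VI cos φ = 6 × 0.528 × cos(-75.1°) = 813 mW

813 mW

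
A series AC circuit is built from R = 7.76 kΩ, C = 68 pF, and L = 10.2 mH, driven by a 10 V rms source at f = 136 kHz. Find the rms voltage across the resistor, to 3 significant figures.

ω = 2πf = 854500 rad/s
X_L = ωL = 8720 Ω
X_C = 1/(ωC) = 17200 Ω
Net reactance X = X_L − X_C = -8490 Ω
Z = 7760 − j8490 Ω
|Z| = √(7760² + 8490²) = 11500 Ω
I = V/|Z| = 869 μA
V_R = I·|Z_R| = 0.000869 × 7760 = 6.75 V

6.75 V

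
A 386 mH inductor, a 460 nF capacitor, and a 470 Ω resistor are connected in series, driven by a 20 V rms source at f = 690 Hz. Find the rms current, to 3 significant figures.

15.8 mA

ω = 2πf = 4335 rad/s
X_L = ωL = 1670 Ω
X_C = 1/(ωC) = 501 Ω
Net reactance X = X_L − X_C = 1170 Ω
Z = 470 + j1170 Ω
|Z| = √(470² + 1170²) = 1260 Ω
I = V/|Z| = 20/1260 = 15.8 mA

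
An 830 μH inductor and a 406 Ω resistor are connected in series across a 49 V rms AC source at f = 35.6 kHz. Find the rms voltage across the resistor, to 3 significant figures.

44.6 V

ω = 2πf = 223700 rad/s
X_L = ωL = 186 Ω
Z = 406 + j186 Ω
|Z| = √(406² + 186²) = 446 Ω
I = V/|Z| = 110 mA
V_R = I·|Z_R| = 0.110 × 406 = 44.6 V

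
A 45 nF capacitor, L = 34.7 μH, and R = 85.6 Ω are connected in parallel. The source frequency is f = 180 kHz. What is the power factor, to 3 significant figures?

ω = 2πf = 1.131e+06 rad/s
X_L = ωL = 39.2 Ω
X_C = 1/(ωC) = 19.6 Ω
Parallel: admittances add. Y = 1/R + 1/(jωL) + jωC
Y = (0.0117 + j0.0254) S
|Y| = 0.0280 S → |Z| = 1/|Y| = 35.8 Ω, ∠Z = −∠Y = -65.3°
cos φ = cos(-65.3°) = 0.418

0.418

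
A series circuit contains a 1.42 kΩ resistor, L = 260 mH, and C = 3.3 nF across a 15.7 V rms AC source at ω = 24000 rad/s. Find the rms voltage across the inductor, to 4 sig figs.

14.97 V

X_L = ωL = 6240 Ω
X_C = 1/(ωC) = 12630 Ω
Net reactance X = X_L − X_C = -6386 Ω
Z = 1420 − j6386 Ω
|Z| = √(1420² + 6386²) = 6542 Ω
I = V/|Z| = 2.400 mA
V_L = I·|Z_L| = 0.002400 × 6240 = 14.97 V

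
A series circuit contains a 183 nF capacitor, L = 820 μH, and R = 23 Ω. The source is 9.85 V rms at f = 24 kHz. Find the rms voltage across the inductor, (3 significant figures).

ω = 2πf = 150800 rad/s
X_L = ωL = 124 Ω
X_C = 1/(ωC) = 36.2 Ω
Net reactance X = X_L − X_C = 87.4 Ω
Z = 23.0 + j87.4 Ω
|Z| = √(23.0² + 87.4²) = 90.4 Ω
I = V/|Z| = 109 mA
V_L = I·|Z_L| = 0.109 × 124 = 13.5 V

13.5 V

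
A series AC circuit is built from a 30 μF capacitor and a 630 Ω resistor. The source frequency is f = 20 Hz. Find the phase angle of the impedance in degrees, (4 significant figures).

-22.83°

ω = 2πf = 125.7 rad/s
X_C = 1/(ωC) = 265.3 Ω
Z = 630.0 − j265.3 Ω
|Z| = √(630.0² + 265.3²) = 683.6 Ω
∠Z = arctan(-265.3/630.0) = -22.83°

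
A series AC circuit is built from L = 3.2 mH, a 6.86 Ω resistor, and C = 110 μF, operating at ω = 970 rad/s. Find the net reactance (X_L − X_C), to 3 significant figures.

X_L = ωL = 3.10 Ω
X_C = 1/(ωC) = 9.37 Ω
X = 3.10 − 9.37 = -6.27 Ω

-6.27 Ω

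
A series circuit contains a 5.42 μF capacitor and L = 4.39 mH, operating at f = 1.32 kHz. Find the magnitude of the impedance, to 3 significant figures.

ω = 2πf = 8294 rad/s
X_L = ωL = 36.4 Ω
X_C = 1/(ωC) = 22.2 Ω
Net reactance X = X_L − X_C = 14.2 Ω
Z = j14.2 Ω
|Z| = √(0² + 14.2²) = 14.2 Ω

14.2 Ω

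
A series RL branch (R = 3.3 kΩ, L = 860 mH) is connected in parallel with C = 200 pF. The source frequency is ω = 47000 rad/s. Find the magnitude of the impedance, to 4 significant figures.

X_L = ωL = 40420 Ω
X_C = 1/(ωC) = 106400 Ω
Branch 1 (R+jX_L): Z₁ = 3300 + j40420 Ω, |Z₁| = 40550 Ω
Branch 2 (−jX_C): Z₂ = −j106400 Ω
Parallel: Z = Z₁Z₂/(Z₁+Z₂), |Z| = 65320 Ω, ∠Z = 82.47°

65320 Ω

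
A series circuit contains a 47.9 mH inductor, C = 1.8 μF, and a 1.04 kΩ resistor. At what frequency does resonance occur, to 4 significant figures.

ω₀ = 1/√(LC) = 1/√(0.0479 × 1.8e-06) = 3406 rad/s
f₀ = ω₀/(2π) = 542.0 Hz

542.0 Hz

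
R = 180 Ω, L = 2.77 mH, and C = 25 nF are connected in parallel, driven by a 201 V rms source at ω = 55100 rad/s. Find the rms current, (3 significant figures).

X_L = ωL = 153 Ω
X_C = 1/(ωC) = 726 Ω
Parallel: admittances add. Y = 1/R + 1/(jωL) + jωC
Y = (0.00556 − j0.00517) S
|Y| = 0.00759 S → |Z| = 1/|Y| = 132 Ω, ∠Z = −∠Y = 43.0°
I = V/|Z| = 201/132 = 1.53 A

1.53 A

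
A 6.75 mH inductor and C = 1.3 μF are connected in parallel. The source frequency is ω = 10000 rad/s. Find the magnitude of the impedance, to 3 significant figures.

551 Ω

X_L = ωL = 67.5 Ω
X_C = 1/(ωC) = 76.9 Ω
Parallel: admittances add. Y = 1/(jωL) + jωC
Y = (0 − j0.00181) S
|Y| = 0.00181 S → |Z| = 1/|Y| = 551 Ω, ∠Z = −∠Y = 90.0°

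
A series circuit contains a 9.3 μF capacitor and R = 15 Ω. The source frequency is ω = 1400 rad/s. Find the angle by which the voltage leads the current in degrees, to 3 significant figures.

-78.9°

X_C = 1/(ωC) = 76.8 Ω
Z = 15.0 − j76.8 Ω
|Z| = √(15.0² + 76.8²) = 78.3 Ω
∠Z = arctan(-76.8/15.0) = -78.9°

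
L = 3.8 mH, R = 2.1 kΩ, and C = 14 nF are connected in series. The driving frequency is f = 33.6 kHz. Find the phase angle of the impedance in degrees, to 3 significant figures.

12.5°

ω = 2πf = 211100 rad/s
X_L = ωL = 802 Ω
X_C = 1/(ωC) = 338 Ω
Net reactance X = X_L − X_C = 464 Ω
Z = 2100 + j464 Ω
|Z| = √(2100² + 464²) = 2150 Ω
∠Z = arctan(464/2100) = 12.5°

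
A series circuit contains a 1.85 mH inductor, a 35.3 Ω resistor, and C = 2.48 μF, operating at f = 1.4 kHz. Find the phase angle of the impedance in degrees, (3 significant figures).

ω = 2πf = 8796 rad/s
X_L = ωL = 16.3 Ω
X_C = 1/(ωC) = 45.8 Ω
Net reactance X = X_L − X_C = -29.6 Ω
Z = 35.3 − j29.6 Ω
|Z| = √(35.3² + 29.6²) = 46.0 Ω
∠Z = arctan(-29.6/35.3) = -39.9°

-39.9°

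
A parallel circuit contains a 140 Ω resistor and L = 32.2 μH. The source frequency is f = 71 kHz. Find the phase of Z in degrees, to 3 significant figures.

84.1°

ω = 2πf = 446100 rad/s
X_L = ωL = 14.4 Ω
Parallel: admittances add. Y = 1/R + 1/(jωL)
Y = (0.00714 − j0.0696) S
|Y| = 0.0700 S → |Z| = 1/|Y| = 14.3 Ω, ∠Z = −∠Y = 84.1°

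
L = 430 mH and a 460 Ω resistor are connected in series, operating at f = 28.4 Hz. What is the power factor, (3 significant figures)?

0.986

ω = 2πf = 178.4 rad/s
X_L = ωL = 76.7 Ω
Z = 460 + j76.7 Ω
|Z| = √(460² + 76.7²) = 466 Ω
∠Z = arctan(76.7/460) = 9.47°
cos φ = cos(9.47°) = 0.986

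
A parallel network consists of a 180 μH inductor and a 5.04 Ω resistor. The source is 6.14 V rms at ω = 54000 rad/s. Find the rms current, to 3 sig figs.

1.37 A

X_L = ωL = 9.72 Ω
Parallel: admittances add. Y = 1/R + 1/(jωL)
Y = (0.198 − j0.103) S
|Y| = 0.223 S → |Z| = 1/|Y| = 4.47 Ω, ∠Z = −∠Y = 27.4°
I = V/|Z| = 6.14/4.47 = 1.37 A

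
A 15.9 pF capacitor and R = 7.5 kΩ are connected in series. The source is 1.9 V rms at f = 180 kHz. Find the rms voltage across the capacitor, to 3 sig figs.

1.88 V

ω = 2πf = 1.131e+06 rad/s
X_C = 1/(ωC) = 55600 Ω
Z = 7500 − j55600 Ω
|Z| = √(7500² + 55600²) = 56100 Ω
I = V/|Z| = 33.9 μA
V_C = I·|Z_C| = 3.39e-05 × 55600 = 1.88 V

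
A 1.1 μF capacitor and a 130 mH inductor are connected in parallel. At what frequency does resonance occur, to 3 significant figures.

ω₀ = 1/√(LC) = 1/√(0.13 × 1.1e-06) = 2644 rad/s
f₀ = ω₀/(2π) = 421 Hz

421 Hz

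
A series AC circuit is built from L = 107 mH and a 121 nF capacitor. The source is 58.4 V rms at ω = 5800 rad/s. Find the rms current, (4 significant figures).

X_L = ωL = 620.6 Ω
X_C = 1/(ωC) = 1425 Ω
Net reactance X = X_L − X_C = -804.3 Ω
Z = − j804.3 Ω
|Z| = √(0² + 804.3²) = 804.3 Ω
I = V/|Z| = 58.4/804.3 = 72.61 mA

72.61 mA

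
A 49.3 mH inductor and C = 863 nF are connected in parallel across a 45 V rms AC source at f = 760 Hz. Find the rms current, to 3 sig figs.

ω = 2πf = 4775 rad/s
X_L = ωL = 235 Ω
X_C = 1/(ωC) = 243 Ω
Parallel: admittances add. Y = 1/(jωL) + jωC
Y = (0 − j0.000127) S
|Y| = 0.000127 S → |Z| = 1/|Y| = 7890 Ω, ∠Z = −∠Y = 90.0°
I = V/|Z| = 45/7890 = 5.70 mA

5.70 mA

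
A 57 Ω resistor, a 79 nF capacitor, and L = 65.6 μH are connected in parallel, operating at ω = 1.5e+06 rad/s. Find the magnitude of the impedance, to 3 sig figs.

X_L = ωL = 98.4 Ω
X_C = 1/(ωC) = 8.44 Ω
Parallel: admittances add. Y = 1/R + 1/(jωL) + jωC
Y = (0.0175 + j0.108) S
|Y| = 0.110 S → |Z| = 1/|Y| = 9.11 Ω, ∠Z = −∠Y = -80.8°

9.11 Ω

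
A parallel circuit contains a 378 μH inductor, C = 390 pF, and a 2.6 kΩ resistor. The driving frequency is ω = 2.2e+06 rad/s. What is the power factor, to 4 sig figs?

0.7449

X_L = ωL = 831.6 Ω
X_C = 1/(ωC) = 1166 Ω
Parallel: admittances add. Y = 1/R + 1/(jωL) + jωC
Y = (0.0003846 − j0.0003445) S
|Y| = 0.0005163 S → |Z| = 1/|Y| = 1937 Ω, ∠Z = −∠Y = 41.85°
cos φ = cos(41.85°) = 0.7449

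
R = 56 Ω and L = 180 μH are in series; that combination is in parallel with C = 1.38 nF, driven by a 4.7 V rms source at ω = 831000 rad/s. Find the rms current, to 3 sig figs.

X_L = ωL = 150 Ω
X_C = 1/(ωC) = 872 Ω
Branch 1 (R+jX_L): Z₁ = 56.0 + j150 Ω, |Z₁| = 160 Ω
Branch 2 (−jX_C): Z₂ = −j872 Ω
Parallel: Z = Z₁Z₂/(Z₁+Z₂), |Z| = 192 Ω, ∠Z = 65.0°
I = V/|Z| = 4.7/192 = 24.5 mA

24.5 mA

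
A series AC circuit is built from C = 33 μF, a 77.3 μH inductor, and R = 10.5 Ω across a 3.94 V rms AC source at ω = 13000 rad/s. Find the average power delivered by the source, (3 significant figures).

1.46 W

X_L = ωL = 1.00 Ω
X_C = 1/(ωC) = 2.33 Ω
Net reactance X = X_L − X_C = -1.33 Ω
Z = 10.5 − j1.33 Ω
|Z| = √(10.5² + 1.33²) = 10.6 Ω
∠Z = arctan(-1.33/10.5) = -7.20°
I = V/|Z| = 372 mA
P = VI cos φ = 3.94 × 0.372 × cos(-7.20°) = 1.46 W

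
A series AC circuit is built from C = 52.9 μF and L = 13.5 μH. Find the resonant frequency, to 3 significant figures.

5.96 kHz

ω₀ = 1/√(LC) = 1/√(1.35e-05 × 5.29e-05) = 37420 rad/s
f₀ = ω₀/(2π) = 5.96 kHz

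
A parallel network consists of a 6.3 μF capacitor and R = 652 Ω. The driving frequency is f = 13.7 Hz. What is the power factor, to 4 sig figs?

0.9428

ω = 2πf = 86.08 rad/s
X_C = 1/(ωC) = 1844 Ω
Parallel: admittances add. Y = 1/R + jωC
Y = (0.001534 + j0.0005423) S
|Y| = 0.001627 S → |Z| = 1/|Y| = 614.7 Ω, ∠Z = −∠Y = -19.47°
cos φ = cos(-19.47°) = 0.9428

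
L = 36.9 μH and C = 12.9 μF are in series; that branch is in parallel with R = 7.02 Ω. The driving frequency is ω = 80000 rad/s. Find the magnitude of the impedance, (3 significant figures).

X_L = ωL = 2.95 Ω
X_C = 1/(ωC) = 0.969 Ω
Branch 1: Z₁ = R = 7.02 Ω
Branch 2 (series LC): Z₂ = j(X_L − X_C) = j1.98 Ω
Parallel: Z = Z₁Z₂/(Z₁+Z₂), |Z| = 1.91 Ω, ∠Z = 74.2°

1.91 Ω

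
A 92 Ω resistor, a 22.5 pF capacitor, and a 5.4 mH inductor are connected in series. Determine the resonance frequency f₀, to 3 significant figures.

457 kHz

ω₀ = 1/√(LC) = 1/√(0.0054 × 2.25e-11) = 2.869e+06 rad/s
f₀ = ω₀/(2π) = 457 kHz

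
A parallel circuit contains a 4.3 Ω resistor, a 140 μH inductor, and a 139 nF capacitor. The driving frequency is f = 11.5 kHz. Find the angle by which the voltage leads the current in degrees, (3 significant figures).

ω = 2πf = 72260 rad/s
X_L = ωL = 10.1 Ω
X_C = 1/(ωC) = 99.6 Ω
Parallel: admittances add. Y = 1/R + 1/(jωL) + jωC
Y = (0.233 − j0.0888) S
|Y| = 0.249 S → |Z| = 1/|Y| = 4.02 Ω, ∠Z = −∠Y = 20.9°

20.9°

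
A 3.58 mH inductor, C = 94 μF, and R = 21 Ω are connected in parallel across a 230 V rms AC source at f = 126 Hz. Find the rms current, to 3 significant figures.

ω = 2πf = 791.7 rad/s
X_L = ωL = 2.83 Ω
X_C = 1/(ωC) = 13.4 Ω
Parallel: admittances add. Y = 1/R + 1/(jωL) + jωC
Y = (0.0476 − j0.278) S
|Y| = 0.282 S → |Z| = 1/|Y| = 3.54 Ω, ∠Z = −∠Y = 80.3°
I = V/|Z| = 230/3.54 = 65.0 A

65.0 A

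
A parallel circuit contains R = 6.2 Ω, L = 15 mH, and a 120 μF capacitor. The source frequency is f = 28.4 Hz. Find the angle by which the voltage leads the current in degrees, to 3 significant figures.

65.4°

ω = 2πf = 178.4 rad/s
X_L = ωL = 2.68 Ω
X_C = 1/(ωC) = 46.7 Ω
Parallel: admittances add. Y = 1/R + 1/(jωL) + jωC
Y = (0.161 − j0.352) S
|Y| = 0.387 S → |Z| = 1/|Y| = 2.58 Ω, ∠Z = −∠Y = 65.4°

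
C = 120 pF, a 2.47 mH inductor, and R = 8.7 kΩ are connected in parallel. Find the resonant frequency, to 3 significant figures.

292 kHz

ω₀ = 1/√(LC) = 1/√(0.00247 × 1.2e-10) = 1.837e+06 rad/s
f₀ = ω₀/(2π) = 292 kHz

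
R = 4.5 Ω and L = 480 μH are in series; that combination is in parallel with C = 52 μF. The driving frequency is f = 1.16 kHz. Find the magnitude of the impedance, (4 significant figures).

3.283 Ω

ω = 2πf = 7288 rad/s
X_L = ωL = 3.498 Ω
X_C = 1/(ωC) = 2.639 Ω
Branch 1 (R+jX_L): Z₁ = 4.500 + j3.498 Ω, |Z₁| = 5.700 Ω
Branch 2 (−jX_C): Z₂ = −j2.639 Ω
Parallel: Z = Z₁Z₂/(Z₁+Z₂), |Z| = 3.283 Ω, ∠Z = -62.96°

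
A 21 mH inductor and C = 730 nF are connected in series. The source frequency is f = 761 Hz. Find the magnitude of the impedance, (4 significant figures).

186.1 Ω

ω = 2πf = 4782 rad/s
X_L = ωL = 100.4 Ω
X_C = 1/(ωC) = 286.5 Ω
Net reactance X = X_L − X_C = -186.1 Ω
Z = − j186.1 Ω
|Z| = √(0² + 186.1²) = 186.1 Ω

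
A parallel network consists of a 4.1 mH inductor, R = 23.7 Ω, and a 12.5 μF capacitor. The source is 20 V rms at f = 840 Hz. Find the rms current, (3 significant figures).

932 mA

ω = 2πf = 5278 rad/s
X_L = ωL = 21.6 Ω
X_C = 1/(ωC) = 15.2 Ω
Parallel: admittances add. Y = 1/R + 1/(jωL) + jωC
Y = (0.0422 + j0.0198) S
|Y| = 0.0466 S → |Z| = 1/|Y| = 21.5 Ω, ∠Z = −∠Y = -25.1°
I = V/|Z| = 20/21.5 = 932 mA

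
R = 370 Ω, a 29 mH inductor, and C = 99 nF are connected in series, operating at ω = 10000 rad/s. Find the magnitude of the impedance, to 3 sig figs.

X_L = ωL = 290 Ω
X_C = 1/(ωC) = 1010 Ω
Net reactance X = X_L − X_C = -720 Ω
Z = 370 − j720 Ω
|Z| = √(370² + 720²) = 810 Ω

810 Ω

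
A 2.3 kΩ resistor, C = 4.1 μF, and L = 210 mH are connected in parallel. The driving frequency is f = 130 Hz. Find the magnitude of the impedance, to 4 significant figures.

ω = 2πf = 816.8 rad/s
X_L = ωL = 171.5 Ω
X_C = 1/(ωC) = 298.6 Ω
Parallel: admittances add. Y = 1/R + 1/(jωL) + jωC
Y = (0.0004348 − j0.002481) S
|Y| = 0.002519 S → |Z| = 1/|Y| = 397.0 Ω, ∠Z = −∠Y = 80.06°

397.0 Ω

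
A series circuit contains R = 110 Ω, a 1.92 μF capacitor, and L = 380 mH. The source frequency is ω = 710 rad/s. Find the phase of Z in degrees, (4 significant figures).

-76.66°

X_L = ωL = 269.8 Ω
X_C = 1/(ωC) = 733.6 Ω
Net reactance X = X_L − X_C = -463.8 Ω
Z = 110.0 − j463.8 Ω
|Z| = √(110.0² + 463.8²) = 476.6 Ω
∠Z = arctan(-463.8/110.0) = -76.66°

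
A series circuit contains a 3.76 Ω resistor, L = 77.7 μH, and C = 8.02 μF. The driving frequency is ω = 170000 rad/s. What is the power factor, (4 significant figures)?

X_L = ωL = 13.21 Ω
X_C = 1/(ωC) = 0.7335 Ω
Net reactance X = X_L − X_C = 12.48 Ω
Z = 3.760 + j12.48 Ω
|Z| = √(3.760² + 12.48²) = 13.03 Ω
∠Z = arctan(12.48/3.760) = 73.23°
cos φ = cos(73.23°) = 0.2886

0.2886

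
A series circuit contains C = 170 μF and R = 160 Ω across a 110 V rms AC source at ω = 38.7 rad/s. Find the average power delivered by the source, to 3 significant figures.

39.8 W

X_C = 1/(ωC) = 152 Ω
Z = 160 − j152 Ω
|Z| = √(160² + 152²) = 221 Ω
∠Z = arctan(-152/160) = -43.5°
I = V/|Z| = 498 mA
P = VI cos φ = 110 × 0.498 × cos(-43.5°) = 39.8 W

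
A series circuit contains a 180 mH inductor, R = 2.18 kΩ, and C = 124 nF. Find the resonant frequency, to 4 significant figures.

1.065 kHz

ω₀ = 1/√(LC) = 1/√(0.18 × 1.24e-07) = 6693 rad/s
f₀ = ω₀/(2π) = 1.065 kHz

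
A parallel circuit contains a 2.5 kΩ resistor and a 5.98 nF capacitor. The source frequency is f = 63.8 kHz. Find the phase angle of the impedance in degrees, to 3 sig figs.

-80.5°

ω = 2πf = 400900 rad/s
X_C = 1/(ωC) = 417 Ω
Parallel: admittances add. Y = 1/R + jωC
Y = (0.000400 + j0.00240) S
|Y| = 0.00243 S → |Z| = 1/|Y| = 411 Ω, ∠Z = −∠Y = -80.5°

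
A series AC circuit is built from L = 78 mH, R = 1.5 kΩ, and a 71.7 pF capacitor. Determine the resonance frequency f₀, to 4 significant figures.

67.30 kHz

ω₀ = 1/√(LC) = 1/√(0.078 × 7.17e-11) = 422900 rad/s
f₀ = ω₀/(2π) = 67.30 kHz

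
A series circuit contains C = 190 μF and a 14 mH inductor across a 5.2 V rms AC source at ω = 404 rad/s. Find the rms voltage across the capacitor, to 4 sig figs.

X_L = ωL = 5.656 Ω
X_C = 1/(ωC) = 13.03 Ω
Net reactance X = X_L − X_C = -7.372 Ω
Z = − j7.372 Ω
|Z| = √(0² + 7.372²) = 7.372 Ω
I = V/|Z| = 705.4 mA
V_C = I·|Z_C| = 0.7054 × 13.03 = 9.190 V

9.190 V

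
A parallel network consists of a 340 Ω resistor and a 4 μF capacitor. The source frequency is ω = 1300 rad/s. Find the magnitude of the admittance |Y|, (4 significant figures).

X_C = 1/(ωC) = 192.3 Ω
Parallel: admittances add. Y = 1/R + jωC
Y = (0.002941 + j0.005200) S
|Y| = 0.005974 S → |Z| = 1/|Y| = 167.4 Ω, ∠Z = −∠Y = -60.51°

5.974 mS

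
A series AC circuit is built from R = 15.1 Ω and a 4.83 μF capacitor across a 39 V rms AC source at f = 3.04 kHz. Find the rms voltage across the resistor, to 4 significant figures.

ω = 2πf = 19100 rad/s
X_C = 1/(ωC) = 10.84 Ω
Z = 15.10 − j10.84 Ω
|Z| = √(15.10² + 10.84²) = 18.59 Ω
I = V/|Z| = 2.098 A
V_R = I·|Z_R| = 2.098 × 15.10 = 31.68 V

31.68 V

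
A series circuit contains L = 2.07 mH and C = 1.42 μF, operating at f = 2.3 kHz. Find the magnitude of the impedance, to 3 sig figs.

ω = 2πf = 14450 rad/s
X_L = ωL = 29.9 Ω
X_C = 1/(ωC) = 48.7 Ω
Net reactance X = X_L − X_C = -18.8 Ω
Z = − j18.8 Ω
|Z| = √(0² + 18.8²) = 18.8 Ω

18.8 Ω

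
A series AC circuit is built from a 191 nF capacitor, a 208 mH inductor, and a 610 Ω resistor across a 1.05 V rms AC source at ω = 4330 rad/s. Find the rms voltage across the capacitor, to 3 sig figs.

1.86 V

X_L = ωL = 901 Ω
X_C = 1/(ωC) = 1210 Ω
Net reactance X = X_L − X_C = -309 Ω
Z = 610 − j309 Ω
|Z| = √(610² + 309²) = 684 Ω
I = V/|Z| = 1.54 mA
V_C = I·|Z_C| = 0.00154 × 1210 = 1.86 V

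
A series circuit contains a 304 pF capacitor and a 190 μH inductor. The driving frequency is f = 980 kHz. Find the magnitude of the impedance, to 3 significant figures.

636 Ω

ω = 2πf = 6.158e+06 rad/s
X_L = ωL = 1170 Ω
X_C = 1/(ωC) = 534 Ω
Net reactance X = X_L − X_C = 636 Ω
Z = j636 Ω
|Z| = √(0² + 636²) = 636 Ω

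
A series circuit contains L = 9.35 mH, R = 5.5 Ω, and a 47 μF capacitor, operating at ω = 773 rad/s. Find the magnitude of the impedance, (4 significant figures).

21.03 Ω

X_L = ωL = 7.228 Ω
X_C = 1/(ωC) = 27.52 Ω
Net reactance X = X_L − X_C = -20.30 Ω
Z = 5.500 − j20.30 Ω
|Z| = √(5.500² + 20.30²) = 21.03 Ω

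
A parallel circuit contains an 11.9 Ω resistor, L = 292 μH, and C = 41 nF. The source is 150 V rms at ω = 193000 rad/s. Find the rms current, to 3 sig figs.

12.7 A

X_L = ωL = 56.4 Ω
X_C = 1/(ωC) = 126 Ω
Parallel: admittances add. Y = 1/R + 1/(jωL) + jωC
Y = (0.0840 − j0.00983) S
|Y| = 0.0846 S → |Z| = 1/|Y| = 11.8 Ω, ∠Z = −∠Y = 6.67°
I = V/|Z| = 150/11.8 = 12.7 A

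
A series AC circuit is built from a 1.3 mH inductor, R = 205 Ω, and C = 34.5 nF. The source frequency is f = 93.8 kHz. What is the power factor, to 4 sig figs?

0.2749

ω = 2πf = 589400 rad/s
X_L = ωL = 766.2 Ω
X_C = 1/(ωC) = 49.18 Ω
Net reactance X = X_L − X_C = 717.0 Ω
Z = 205.0 + j717.0 Ω
|Z| = √(205.0² + 717.0²) = 745.7 Ω
∠Z = arctan(717.0/205.0) = 74.04°
cos φ = cos(74.04°) = 0.2749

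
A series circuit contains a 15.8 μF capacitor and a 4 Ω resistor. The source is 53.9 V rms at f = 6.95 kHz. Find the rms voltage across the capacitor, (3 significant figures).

18.4 V

ω = 2πf = 43670 rad/s
X_C = 1/(ωC) = 1.45 Ω
Z = 4.00 − j1.45 Ω
|Z| = √(4.00² + 1.45²) = 4.25 Ω
I = V/|Z| = 12.7 A
V_C = I·|Z_C| = 12.7 × 1.45 = 18.4 V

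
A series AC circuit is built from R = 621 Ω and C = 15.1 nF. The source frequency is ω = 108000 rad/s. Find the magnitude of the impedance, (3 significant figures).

873 Ω

X_C = 1/(ωC) = 613 Ω
Z = 621 − j613 Ω
|Z| = √(621² + 613²) = 873 Ω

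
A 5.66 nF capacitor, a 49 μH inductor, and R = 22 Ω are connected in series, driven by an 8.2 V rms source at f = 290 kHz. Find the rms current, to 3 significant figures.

ω = 2πf = 1.822e+06 rad/s
X_L = ωL = 89.3 Ω
X_C = 1/(ωC) = 97.0 Ω
Net reactance X = X_L − X_C = -7.68 Ω
Z = 22.0 − j7.68 Ω
|Z| = √(22.0² + 7.68²) = 23.3 Ω
I = V/|Z| = 8.2/23.3 = 352 mA

352 mA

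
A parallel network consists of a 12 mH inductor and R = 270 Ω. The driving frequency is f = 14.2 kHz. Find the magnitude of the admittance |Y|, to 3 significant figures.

3.82 mS

ω = 2πf = 89220 rad/s
X_L = ωL = 1070 Ω
Parallel: admittances add. Y = 1/R + 1/(jωL)
Y = (0.00370 − j0.000934) S
|Y| = 0.00382 S → |Z| = 1/|Y| = 262 Ω, ∠Z = −∠Y = 14.2°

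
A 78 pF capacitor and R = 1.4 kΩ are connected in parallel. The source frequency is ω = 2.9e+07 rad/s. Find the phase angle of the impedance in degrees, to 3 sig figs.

X_C = 1/(ωC) = 442 Ω
Parallel: admittances add. Y = 1/R + jωC
Y = (0.000714 + j0.00226) S
|Y| = 0.00237 S → |Z| = 1/|Y| = 422 Ω, ∠Z = −∠Y = -72.5°

-72.5°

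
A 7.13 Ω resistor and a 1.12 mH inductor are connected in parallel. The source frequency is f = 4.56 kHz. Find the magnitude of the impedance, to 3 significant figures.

6.96 Ω

ω = 2πf = 28650 rad/s
X_L = ωL = 32.1 Ω
Parallel: admittances add. Y = 1/R + 1/(jωL)
Y = (0.140 − j0.0312) S
|Y| = 0.144 S → |Z| = 1/|Y| = 6.96 Ω, ∠Z = −∠Y = 12.5°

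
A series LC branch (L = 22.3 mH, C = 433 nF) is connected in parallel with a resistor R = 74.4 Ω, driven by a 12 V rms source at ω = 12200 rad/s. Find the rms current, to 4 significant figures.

X_L = ωL = 272.1 Ω
X_C = 1/(ωC) = 189.3 Ω
Branch 1: Z₁ = R = 74.40 Ω
Branch 2 (series LC): Z₂ = j(X_L − X_C) = j82.76 Ω
Parallel: Z = Z₁Z₂/(Z₁+Z₂), |Z| = 55.33 Ω, ∠Z = 41.96°
I = V/|Z| = 12/55.33 = 216.9 mA

216.9 mA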